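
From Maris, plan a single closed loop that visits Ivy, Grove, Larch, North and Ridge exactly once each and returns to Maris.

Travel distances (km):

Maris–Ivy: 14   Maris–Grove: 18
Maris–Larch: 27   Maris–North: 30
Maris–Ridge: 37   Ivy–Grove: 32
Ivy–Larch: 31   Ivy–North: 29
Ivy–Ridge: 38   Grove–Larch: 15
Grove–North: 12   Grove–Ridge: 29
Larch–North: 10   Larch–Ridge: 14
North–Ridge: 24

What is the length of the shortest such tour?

With 5 stops there are 5!/2 = 60 distinct round trips (a route and its reverse cost the same).
Maris→Ivy→Grove→Larch→North→Ridge→Maris: 14+32+15+10+24+37 = 132
Maris→Ivy→Grove→Larch→Ridge→North→Maris: 14+32+15+14+24+30 = 129
Maris→Ivy→Grove→North→Larch→Ridge→Maris: 14+32+12+10+14+37 = 119
Maris→Ivy→Grove→North→Ridge→Larch→Maris: 14+32+12+24+14+27 = 123
Maris→Ivy→Grove→Ridge→Larch→North→Maris: 14+32+29+14+10+30 = 129
Maris→Ivy→Grove→Ridge→North→Larch→Maris: 14+32+29+24+10+27 = 136
Maris→Ivy→Larch→Grove→North→Ridge→Maris: 14+31+15+12+24+37 = 133
Maris→Ivy→Larch→Grove→Ridge→North→Maris: 14+31+15+29+24+30 = 143
Maris→Ivy→Larch→North→Grove→Ridge→Maris: 14+31+10+12+29+37 = 133
Maris→Ivy→Larch→North→Ridge→Grove→Maris: 14+31+10+24+29+18 = 126
Maris→Ivy→Larch→Ridge→Grove→North→Maris: 14+31+14+29+12+30 = 130
Maris→Ivy→Larch→Ridge→North→Grove→Maris: 14+31+14+24+12+18 = 113
Maris→Ivy→North→Grove→Larch→Ridge→Maris: 14+29+12+15+14+37 = 121
Maris→Ivy→North→Grove→Ridge→Larch→Maris: 14+29+12+29+14+27 = 125
… (46 more)
Maris→Ivy→Ridge→Larch→North→Grove→Maris: 14+38+14+10+12+18 = 106  ← best
The minimum is 106.
One optimal route: Maris → Ivy → Ridge → Larch → North → Grove → Maris (or its reverse).

Shortest round trip = 106 km.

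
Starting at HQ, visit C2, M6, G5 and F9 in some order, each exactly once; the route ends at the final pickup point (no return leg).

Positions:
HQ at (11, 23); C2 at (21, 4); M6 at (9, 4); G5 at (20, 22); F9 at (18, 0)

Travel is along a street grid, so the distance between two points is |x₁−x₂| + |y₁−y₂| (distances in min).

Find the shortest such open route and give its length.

There are 4! = 24 possible orderings.
HQ → C2 → M6 → G5 → F9: 29+12+29+24 = 94
HQ → C2 → M6 → F9 → G5: 29+12+13+24 = 78
HQ → C2 → G5 → M6 → F9: 29+19+29+13 = 90
HQ → C2 → G5 → F9 → M6: 29+19+24+13 = 85
HQ → C2 → F9 → M6 → G5: 29+7+13+29 = 78
HQ → C2 → F9 → G5 → M6: 29+7+24+29 = 89
HQ → M6 → C2 → G5 → F9: 21+12+19+24 = 76
HQ → M6 → C2 → F9 → G5: 21+12+7+24 = 64
HQ → M6 → G5 → C2 → F9: 21+29+19+7 = 76
HQ → M6 → G5 → F9 → C2: 21+29+24+7 = 81
HQ → M6 → F9 → C2 → G5: 21+13+7+19 = 60
HQ → M6 → F9 → G5 → C2: 21+13+24+19 = 77
HQ → G5 → C2 → M6 → F9: 10+19+12+13 = 54
HQ → G5 → C2 → F9 → M6: 10+19+7+13 = 49
… (10 more)
The minimum is 49.
One shortest path: HQ → G5 → C2 → F9 → M6.

Shortest open route: 49 min.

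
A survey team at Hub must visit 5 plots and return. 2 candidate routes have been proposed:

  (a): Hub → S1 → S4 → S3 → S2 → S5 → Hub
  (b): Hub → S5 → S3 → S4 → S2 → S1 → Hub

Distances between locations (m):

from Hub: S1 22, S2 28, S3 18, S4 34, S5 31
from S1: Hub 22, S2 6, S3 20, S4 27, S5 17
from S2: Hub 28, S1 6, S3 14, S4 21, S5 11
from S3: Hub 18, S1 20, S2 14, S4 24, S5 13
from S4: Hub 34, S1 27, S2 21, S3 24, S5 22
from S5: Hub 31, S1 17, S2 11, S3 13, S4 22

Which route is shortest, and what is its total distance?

117 m — (b) is the shortest.

(a): 22 + 27 + 24 + 14 + 11 + 31 = 129
(b): 31 + 13 + 24 + 21 + 6 + 22 = 117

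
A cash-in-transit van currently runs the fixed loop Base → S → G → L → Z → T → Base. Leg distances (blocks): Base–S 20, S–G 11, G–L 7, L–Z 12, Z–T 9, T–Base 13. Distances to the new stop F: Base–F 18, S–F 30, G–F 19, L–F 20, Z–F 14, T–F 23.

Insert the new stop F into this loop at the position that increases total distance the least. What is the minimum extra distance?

+22 blocks — insert F between L and Z.

Insertion cost between consecutive stops i–j is d(i,F) + d(F,j) − d(i,j):
  between Base and S: 18 + 30 − 20 = 28
  between S and G: 30 + 19 − 11 = 38
  between G and L: 19 + 20 − 7 = 32
  between L and Z: 20 + 14 − 12 = 22
  between Z and T: 14 + 23 − 9 = 28
  between T and Base: 23 + 18 − 13 = 28
Cheapest insertion is between L and Z, adding 22.
New total = 72 + 22 = 94.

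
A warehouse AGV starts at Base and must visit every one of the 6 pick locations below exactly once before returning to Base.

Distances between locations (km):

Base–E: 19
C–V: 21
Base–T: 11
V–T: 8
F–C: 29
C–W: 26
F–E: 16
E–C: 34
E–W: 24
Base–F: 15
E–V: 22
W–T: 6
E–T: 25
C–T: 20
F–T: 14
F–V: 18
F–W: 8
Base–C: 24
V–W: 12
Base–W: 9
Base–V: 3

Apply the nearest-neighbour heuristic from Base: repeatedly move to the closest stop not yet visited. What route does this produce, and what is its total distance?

Base → [V:3 / W:9 / T:11 / F:15 / E:19 / C:24] → V (3)
V → [T:8 / W:12 / F:18 / C:21 / E:22] → T (8)
T → [W:6 / F:14 / C:20 / E:25] → W (6)
W → [F:8 / E:24 / C:26] → F (8)
F → [E:16 / C:29] → E (16)
E → [C:34] → C (34)
Return C→Base: 24.
Total = 3 + 8 + 6 + 8 + 16 + 34 + 24 = 99.

Total distance 99 km via the nearest-neighbour route Base → V → T → W → F → E → C → Base.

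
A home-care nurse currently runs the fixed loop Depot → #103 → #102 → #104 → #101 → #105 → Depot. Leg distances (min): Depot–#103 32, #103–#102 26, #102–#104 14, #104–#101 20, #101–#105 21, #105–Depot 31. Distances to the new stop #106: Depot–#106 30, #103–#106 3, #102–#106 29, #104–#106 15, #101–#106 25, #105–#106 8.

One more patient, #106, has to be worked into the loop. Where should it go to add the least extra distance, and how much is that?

Adding 1 min by placing #106 on the Depot–#103 leg.

Insertion cost between consecutive stops i–j is d(i,#106) + d(#106,j) − d(i,j):
  between Depot and #103: 30 + 3 − 32 = 1
  between #103 and #102: 3 + 29 − 26 = 6
  between #102 and #104: 29 + 15 − 14 = 30
  between #104 and #101: 15 + 25 − 20 = 20
  between #101 and #105: 25 + 8 − 21 = 12
  between #105 and Depot: 8 + 30 − 31 = 7
Cheapest insertion is between Depot and #103, adding 1.
New total = 144 + 1 = 145.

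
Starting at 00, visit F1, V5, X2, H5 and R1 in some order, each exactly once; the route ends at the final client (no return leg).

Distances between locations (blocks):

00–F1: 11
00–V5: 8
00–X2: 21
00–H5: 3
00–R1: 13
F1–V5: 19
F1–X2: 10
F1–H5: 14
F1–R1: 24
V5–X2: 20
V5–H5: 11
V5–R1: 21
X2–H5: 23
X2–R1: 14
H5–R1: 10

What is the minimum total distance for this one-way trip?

There are 5! = 120 possible orderings.
00 - F1 - V5 - X2 - H5 - R1: 11+19+20+23+10 = 83
00 - F1 - V5 - X2 - R1 - H5: 11+19+20+14+10 = 74
00 - F1 - V5 - H5 - X2 - R1: 11+19+11+23+14 = 78
00 - F1 - V5 - H5 - R1 - X2: 11+19+11+10+14 = 65
00 - F1 - V5 - R1 - X2 - H5: 11+19+21+14+23 = 88
00 - F1 - V5 - R1 - H5 - X2: 11+19+21+10+23 = 84
00 - F1 - X2 - V5 - H5 - R1: 11+10+20+11+10 = 62
00 - F1 - X2 - V5 - R1 - H5: 11+10+20+21+10 = 72
00 - F1 - X2 - H5 - V5 - R1: 11+10+23+11+21 = 76
00 - F1 - X2 - H5 - R1 - V5: 11+10+23+10+21 = 75
00 - F1 - X2 - R1 - V5 - H5: 11+10+14+21+11 = 67
00 - F1 - X2 - R1 - H5 - V5: 11+10+14+10+11 = 56
00 - F1 - H5 - V5 - X2 - R1: 11+14+11+20+14 = 70
00 - F1 - H5 - V5 - R1 - X2: 11+14+11+21+14 = 71
… (106 more)
00 - V5 - H5 - R1 - X2 - F1: 8+11+10+14+10 = 53  ← best
The minimum is 53.
One shortest path: 00 → V5 → H5 → R1 → X2 → F1.

Minimum one-way distance = 53 blocks.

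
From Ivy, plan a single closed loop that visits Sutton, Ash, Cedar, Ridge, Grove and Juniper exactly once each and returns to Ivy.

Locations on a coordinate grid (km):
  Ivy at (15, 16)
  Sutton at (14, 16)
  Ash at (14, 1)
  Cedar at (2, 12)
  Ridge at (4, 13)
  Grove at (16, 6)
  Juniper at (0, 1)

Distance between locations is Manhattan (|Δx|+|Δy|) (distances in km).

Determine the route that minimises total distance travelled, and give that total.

Ivy→Sutton→Ash→Cedar→Ridge→Grove→Juniper→Ivy: 1+15+23+3+19+21+30 = 112
Ivy→Sutton→Ash→Cedar→Ridge→Juniper→Grove→Ivy: 1+15+23+3+16+21+11 = 90
Ivy→Sutton→Ash→Cedar→Grove→Ridge→Juniper→Ivy: 1+15+23+20+19+16+30 = 124
Ivy→Sutton→Ash→Cedar→Grove→Juniper→Ridge→Ivy: 1+15+23+20+21+16+14 = 110
Ivy→Sutton→Ash→Cedar→Juniper→Ridge→Grove→Ivy: 1+15+23+13+16+19+11 = 98
Ivy→Sutton→Ash→Cedar→Juniper→Grove→Ridge→Ivy: 1+15+23+13+21+19+14 = 106
Ivy→Sutton→Ash→Ridge→Cedar→Grove→Juniper→Ivy: 1+15+22+3+20+21+30 = 112
Ivy→Sutton→Ash→Ridge→Cedar→Juniper→Grove→Ivy: 1+15+22+3+13+21+11 = 86
… (352 more)
Ivy→Sutton→Ridge→Cedar→Juniper→Ash→Grove→Ivy: 1+13+3+13+14+7+11 = 62  ← best
The minimum is 62.
One optimal route: Ivy → Sutton → Ridge → Cedar → Juniper → Ash → Grove → Ivy (or its reverse).

Shortest round trip = 62 km.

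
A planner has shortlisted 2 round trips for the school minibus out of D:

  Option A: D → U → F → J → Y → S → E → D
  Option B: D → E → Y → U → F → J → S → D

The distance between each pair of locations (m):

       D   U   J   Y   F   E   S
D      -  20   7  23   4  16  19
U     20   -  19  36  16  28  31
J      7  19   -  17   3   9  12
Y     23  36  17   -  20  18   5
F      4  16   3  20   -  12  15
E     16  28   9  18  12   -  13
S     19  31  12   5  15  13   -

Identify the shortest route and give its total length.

Option A: 20 + 16 + 3 + 17 + 5 + 13 + 16 = 90
Option B: 16 + 18 + 36 + 16 + 3 + 12 + 19 = 120

Shortest is Option A, total 90 m.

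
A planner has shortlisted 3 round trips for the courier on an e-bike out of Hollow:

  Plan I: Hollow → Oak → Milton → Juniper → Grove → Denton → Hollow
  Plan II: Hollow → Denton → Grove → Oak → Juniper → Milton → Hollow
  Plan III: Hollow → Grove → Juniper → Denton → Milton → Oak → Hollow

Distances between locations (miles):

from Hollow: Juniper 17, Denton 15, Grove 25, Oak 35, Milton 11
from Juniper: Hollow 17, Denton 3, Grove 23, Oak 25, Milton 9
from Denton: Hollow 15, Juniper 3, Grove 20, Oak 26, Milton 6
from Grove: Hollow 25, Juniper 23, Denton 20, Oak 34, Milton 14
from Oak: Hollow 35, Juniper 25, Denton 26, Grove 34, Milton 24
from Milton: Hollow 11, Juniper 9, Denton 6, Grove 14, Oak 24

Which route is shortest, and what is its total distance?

Plan I: 35 + 24 + 9 + 23 + 20 + 15 = 126
Plan II: 15 + 20 + 34 + 25 + 9 + 11 = 114
Plan III: 25 + 23 + 3 + 6 + 24 + 35 = 116

Shortest is Plan II, total 114 miles.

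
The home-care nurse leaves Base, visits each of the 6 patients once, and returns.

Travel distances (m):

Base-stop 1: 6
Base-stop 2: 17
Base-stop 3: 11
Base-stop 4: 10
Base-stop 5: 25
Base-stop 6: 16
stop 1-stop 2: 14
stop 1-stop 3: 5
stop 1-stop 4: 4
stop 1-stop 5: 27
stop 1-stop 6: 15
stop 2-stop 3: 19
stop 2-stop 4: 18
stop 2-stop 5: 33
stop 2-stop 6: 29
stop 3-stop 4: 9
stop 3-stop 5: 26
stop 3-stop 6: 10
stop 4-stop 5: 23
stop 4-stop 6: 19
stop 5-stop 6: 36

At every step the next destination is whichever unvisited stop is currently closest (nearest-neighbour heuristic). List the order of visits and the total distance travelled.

Base → [stop 1:6 / stop 4:10 / stop 3:11 / stop 6:16 / stop 2:17 / stop 5:25] → stop 1 (6)
stop 1 → [stop 4:4 / stop 3:5 / stop 2:14 / stop 6:15 / stop 5:27] → stop 4 (4)
stop 4 → [stop 3:9 / stop 2:18 / stop 6:19 / stop 5:23] → stop 3 (9)
stop 3 → [stop 6:10 / stop 2:19 / stop 5:26] → stop 6 (10)
stop 6 → [stop 2:29 / stop 5:36] → stop 2 (29)
stop 2 → [stop 5:33] → stop 5 (33)
Return stop 5→Base: 25.
Total = 6 + 4 + 9 + 10 + 29 + 33 + 25 = 116.

Nearest-neighbour total = 116 m; route Base → stop 1 → stop 4 → stop 3 → stop 6 → stop 2 → stop 5 → Base.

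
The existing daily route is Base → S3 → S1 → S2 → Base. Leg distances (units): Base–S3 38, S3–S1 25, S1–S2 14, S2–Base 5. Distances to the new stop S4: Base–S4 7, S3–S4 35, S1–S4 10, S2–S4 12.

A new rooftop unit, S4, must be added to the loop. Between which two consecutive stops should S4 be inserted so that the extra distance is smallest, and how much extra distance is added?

Adding 4 by placing S4 on the Base–S3 leg.

Insertion cost between consecutive stops i–j is d(i,S4) + d(S4,j) − d(i,j):
  between Base and S3: 7 + 35 − 38 = 4
  between S3 and S1: 35 + 10 − 25 = 20
  between S1 and S2: 10 + 12 − 14 = 8
  between S2 and Base: 12 + 7 − 5 = 14
Cheapest insertion is between Base and S3, adding 4.
New total = 82 + 4 = 86.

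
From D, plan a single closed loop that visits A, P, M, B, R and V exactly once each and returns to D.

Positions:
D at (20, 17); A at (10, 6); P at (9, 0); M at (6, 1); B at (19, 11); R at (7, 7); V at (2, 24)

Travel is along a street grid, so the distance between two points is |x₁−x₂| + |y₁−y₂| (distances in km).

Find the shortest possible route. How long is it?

There are 360 distinct closed tours to check (reversals are equivalent).
D → A → P → M → B → R → V → D: 21+7+4+23+16+22+25 = 118
D → A → P → M → B → V → R → D: 21+7+4+23+30+22+23 = 130
D → A → P → M → R → B → V → D: 21+7+4+7+16+30+25 = 110
D → A → P → M → R → V → B → D: 21+7+4+7+22+30+7 = 98
D → A → P → M → V → B → R → D: 21+7+4+27+30+16+23 = 128
D → A → P → M → V → R → B → D: 21+7+4+27+22+16+7 = 104
D → A → P → B → M → R → V → D: 21+7+21+23+7+22+25 = 126
D → A → P → B → M → V → R → D: 21+7+21+23+27+22+23 = 144
… (352 more)
D → B → A → P → M → R → V → D: 7+14+7+4+7+22+25 = 86  ← best
The minimum is 86.
One optimal route: D → B → A → P → M → R → V → D (or its reverse).

Shortest round trip = 86 km.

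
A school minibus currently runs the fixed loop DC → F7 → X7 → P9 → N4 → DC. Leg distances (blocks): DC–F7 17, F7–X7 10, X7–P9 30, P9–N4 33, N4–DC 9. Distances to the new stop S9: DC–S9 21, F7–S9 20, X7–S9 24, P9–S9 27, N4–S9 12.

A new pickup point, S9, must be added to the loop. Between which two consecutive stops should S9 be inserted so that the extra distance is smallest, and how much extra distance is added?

Insertion cost between consecutive stops i–j is d(i,S9) + d(S9,j) − d(i,j):
  between DC and F7: 21 + 20 − 17 = 24
  between F7 and X7: 20 + 24 − 10 = 34
  between X7 and P9: 24 + 27 − 30 = 21
  between P9 and N4: 27 + 12 − 33 = 6
  between N4 and DC: 12 + 21 − 9 = 24
Cheapest insertion is between P9 and N4, adding 6.
New total = 99 + 6 = 105.

Minimum extra distance: 6 blocks, inserting S9 between P9 and N4.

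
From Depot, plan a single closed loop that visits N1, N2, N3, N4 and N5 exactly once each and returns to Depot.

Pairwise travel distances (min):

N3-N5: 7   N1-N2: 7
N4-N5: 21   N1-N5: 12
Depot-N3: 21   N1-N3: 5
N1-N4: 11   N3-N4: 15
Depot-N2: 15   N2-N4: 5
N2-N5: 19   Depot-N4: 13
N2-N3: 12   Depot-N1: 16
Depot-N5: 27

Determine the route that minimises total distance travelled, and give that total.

64 min — the shortest possible round trip.

With 5 stops there are 5!/2 = 60 distinct round trips (a route and its reverse cost the same).
Depot - N1 - N2 - N3 - N4 - N5 - Depot: 16+7+12+15+21+27 = 98
Depot - N1 - N2 - N3 - N5 - N4 - Depot: 16+7+12+7+21+13 = 76
Depot - N1 - N2 - N4 - N3 - N5 - Depot: 16+7+5+15+7+27 = 77
Depot - N1 - N2 - N4 - N5 - N3 - Depot: 16+7+5+21+7+21 = 77
Depot - N1 - N2 - N5 - N3 - N4 - Depot: 16+7+19+7+15+13 = 77
Depot - N1 - N2 - N5 - N4 - N3 - Depot: 16+7+19+21+15+21 = 99
Depot - N1 - N3 - N2 - N4 - N5 - Depot: 16+5+12+5+21+27 = 86
Depot - N1 - N3 - N2 - N5 - N4 - Depot: 16+5+12+19+21+13 = 86
Depot - N1 - N3 - N4 - N2 - N5 - Depot: 16+5+15+5+19+27 = 87
Depot - N1 - N3 - N4 - N5 - N2 - Depot: 16+5+15+21+19+15 = 91
Depot - N1 - N3 - N5 - N2 - N4 - Depot: 16+5+7+19+5+13 = 65
Depot - N1 - N3 - N5 - N4 - N2 - Depot: 16+5+7+21+5+15 = 69
Depot - N1 - N4 - N2 - N3 - N5 - Depot: 16+11+5+12+7+27 = 78
Depot - N1 - N4 - N2 - N5 - N3 - Depot: 16+11+5+19+7+21 = 79
… (46 more)
Depot - N4 - N2 - N1 - N3 - N5 - Depot: 13+5+7+5+7+27 = 64  ← best
The minimum is 64.
One optimal route: Depot → N4 → N2 → N1 → N3 → N5 → Depot (or its reverse).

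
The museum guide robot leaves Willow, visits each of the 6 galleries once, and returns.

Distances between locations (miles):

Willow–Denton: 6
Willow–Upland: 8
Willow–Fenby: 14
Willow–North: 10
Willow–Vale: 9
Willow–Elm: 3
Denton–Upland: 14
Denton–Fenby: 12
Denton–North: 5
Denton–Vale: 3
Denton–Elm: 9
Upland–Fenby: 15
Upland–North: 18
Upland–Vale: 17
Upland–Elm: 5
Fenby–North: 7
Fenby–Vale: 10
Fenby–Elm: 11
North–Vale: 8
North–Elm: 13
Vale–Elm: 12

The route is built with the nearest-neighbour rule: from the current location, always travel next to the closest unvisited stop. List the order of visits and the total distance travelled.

Nearest-neighbour total = 54 miles; route Willow → Elm → Upland → Denton → Vale → North → Fenby → Willow.

Willow → [Elm:3 / Denton:6 / Upland:8 / Vale:9 / North:10 / Fenby:14] → Elm (3)
Elm → [Upland:5 / Denton:9 / Fenby:11 / Vale:12 / North:13] → Upland (5)
Upland → [Denton:14 / Fenby:15 / Vale:17 / North:18] → Denton (14)
Denton → [Vale:3 / North:5 / Fenby:12] → Vale (3)
Vale → [North:8 / Fenby:10] → North (8)
North → [Fenby:7] → Fenby (7)
Return Fenby→Willow: 14.
Total = 3 + 5 + 14 + 3 + 8 + 7 + 14 = 54.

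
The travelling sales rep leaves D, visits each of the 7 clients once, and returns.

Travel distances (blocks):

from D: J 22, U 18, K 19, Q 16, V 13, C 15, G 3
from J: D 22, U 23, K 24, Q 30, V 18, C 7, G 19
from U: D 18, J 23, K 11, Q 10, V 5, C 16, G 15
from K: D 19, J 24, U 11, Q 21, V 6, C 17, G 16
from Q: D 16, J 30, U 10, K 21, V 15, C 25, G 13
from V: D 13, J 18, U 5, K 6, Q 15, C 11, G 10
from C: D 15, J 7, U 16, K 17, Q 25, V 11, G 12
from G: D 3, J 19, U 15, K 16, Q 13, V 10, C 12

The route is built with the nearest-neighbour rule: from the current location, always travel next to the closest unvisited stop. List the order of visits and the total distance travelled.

At D the remaining stops are G 3, V 13, C 15, Q 16, U 18, K 19, J 22; go to G.
At G the remaining stops are V 10, C 12, Q 13, U 15, K 16, J 19; go to V.
At V the remaining stops are U 5, K 6, C 11, Q 15, J 18; go to U.
At U the remaining stops are Q 10, K 11, C 16, J 23; go to Q.
At Q the remaining stops are K 21, C 25, J 30; go to K.
At K the remaining stops are C 17, J 24; go to C.
At C the remaining stops are J 7; go to J.
Return J→D: 22.
Total = 3 + 10 + 5 + 10 + 21 + 17 + 7 + 22 = 95.

Nearest-neighbour total = 95 blocks; route D → G → V → U → Q → K → C → J → D.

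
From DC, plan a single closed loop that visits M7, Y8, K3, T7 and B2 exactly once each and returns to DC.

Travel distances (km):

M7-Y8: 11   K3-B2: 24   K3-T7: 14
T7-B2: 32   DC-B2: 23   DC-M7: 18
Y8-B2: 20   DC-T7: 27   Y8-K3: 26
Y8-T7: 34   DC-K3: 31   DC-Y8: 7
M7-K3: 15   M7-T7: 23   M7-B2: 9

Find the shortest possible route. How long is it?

Shortest round trip = 92 km.

DC - M7 - Y8 - K3 - T7 - B2 - DC: 18+11+26+14+32+23 = 124
DC - M7 - Y8 - K3 - B2 - T7 - DC: 18+11+26+24+32+27 = 138
DC - M7 - Y8 - T7 - K3 - B2 - DC: 18+11+34+14+24+23 = 124
DC - M7 - Y8 - T7 - B2 - K3 - DC: 18+11+34+32+24+31 = 150
DC - M7 - Y8 - B2 - K3 - T7 - DC: 18+11+20+24+14+27 = 114
DC - M7 - Y8 - B2 - T7 - K3 - DC: 18+11+20+32+14+31 = 126
DC - M7 - K3 - Y8 - T7 - B2 - DC: 18+15+26+34+32+23 = 148
DC - M7 - K3 - Y8 - B2 - T7 - DC: 18+15+26+20+32+27 = 138
DC - M7 - K3 - T7 - Y8 - B2 - DC: 18+15+14+34+20+23 = 124
DC - M7 - K3 - T7 - B2 - Y8 - DC: 18+15+14+32+20+7 = 106
DC - M7 - K3 - B2 - Y8 - T7 - DC: 18+15+24+20+34+27 = 138
DC - M7 - K3 - B2 - T7 - Y8 - DC: 18+15+24+32+34+7 = 130
DC - M7 - T7 - Y8 - K3 - B2 - DC: 18+23+34+26+24+23 = 148
DC - M7 - T7 - Y8 - B2 - K3 - DC: 18+23+34+20+24+31 = 150
… (46 more)
DC - Y8 - M7 - B2 - K3 - T7 - DC: 7+11+9+24+14+27 = 92  ← best
The minimum is 92.
One optimal route: DC → Y8 → M7 → B2 → K3 → T7 → DC (or its reverse).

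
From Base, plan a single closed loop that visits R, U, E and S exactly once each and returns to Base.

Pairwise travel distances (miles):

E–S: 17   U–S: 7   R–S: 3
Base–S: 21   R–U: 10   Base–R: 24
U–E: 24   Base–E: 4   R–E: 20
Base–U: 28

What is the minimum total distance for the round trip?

Minimum total distance: 62 miles.

With 4 stops there are 4!/2 = 12 distinct round trips (a route and its reverse cost the same).
Base→R→U→E→S→Base: 24+10+24+17+21 = 96
Base→R→U→S→E→Base: 24+10+7+17+4 = 62
Base→R→E→U→S→Base: 24+20+24+7+21 = 96
Base→R→E→S→U→Base: 24+20+17+7+28 = 96
Base→R→S→U→E→Base: 24+3+7+24+4 = 62
Base→R→S→E→U→Base: 24+3+17+24+28 = 96
Base→U→R→E→S→Base: 28+10+20+17+21 = 96
Base→U→R→S→E→Base: 28+10+3+17+4 = 62
Base→U→E→R→S→Base: 28+24+20+3+21 = 96
Base→U→S→R→E→Base: 28+7+3+20+4 = 62
Base→E→R→U→S→Base: 4+20+10+7+21 = 62
Base→E→U→R→S→Base: 4+24+10+3+21 = 62
The minimum is 62.
One optimal route: Base → R → U → S → E → Base (or its reverse).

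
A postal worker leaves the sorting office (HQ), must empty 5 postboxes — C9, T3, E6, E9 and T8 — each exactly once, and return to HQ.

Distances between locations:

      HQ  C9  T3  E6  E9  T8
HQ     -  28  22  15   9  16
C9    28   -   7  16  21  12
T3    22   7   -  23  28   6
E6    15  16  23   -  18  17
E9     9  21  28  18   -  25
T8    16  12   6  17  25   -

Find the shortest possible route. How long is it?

There are 60 distinct closed tours to check (reversals are equivalent).
HQ→C9→T3→E6→E9→T8→HQ: 28+7+23+18+25+16 = 117
HQ→C9→T3→E6→T8→E9→HQ: 28+7+23+17+25+9 = 109
HQ→C9→T3→E9→E6→T8→HQ: 28+7+28+18+17+16 = 114
HQ→C9→T3→E9→T8→E6→HQ: 28+7+28+25+17+15 = 120
HQ→C9→T3→T8→E6→E9→HQ: 28+7+6+17+18+9 = 85
HQ→C9→T3→T8→E9→E6→HQ: 28+7+6+25+18+15 = 99
HQ→C9→E6→T3→E9→T8→HQ: 28+16+23+28+25+16 = 136
HQ→C9→E6→T3→T8→E9→HQ: 28+16+23+6+25+9 = 107
HQ→C9→E6→E9→T3→T8→HQ: 28+16+18+28+6+16 = 112
HQ→C9→E6→E9→T8→T3→HQ: 28+16+18+25+6+22 = 115
HQ→C9→E6→T8→T3→E9→HQ: 28+16+17+6+28+9 = 104
HQ→C9→E6→T8→E9→T3→HQ: 28+16+17+25+28+22 = 136
HQ→C9→E9→T3→E6→T8→HQ: 28+21+28+23+17+16 = 133
HQ→C9→E9→T3→T8→E6→HQ: 28+21+28+6+17+15 = 115
… (46 more)
HQ→E9→E6→C9→T3→T8→HQ: 9+18+16+7+6+16 = 72  ← best
The minimum is 72.
One optimal route: HQ → E9 → E6 → C9 → T3 → T8 → HQ (or its reverse).

72 — the shortest possible round trip.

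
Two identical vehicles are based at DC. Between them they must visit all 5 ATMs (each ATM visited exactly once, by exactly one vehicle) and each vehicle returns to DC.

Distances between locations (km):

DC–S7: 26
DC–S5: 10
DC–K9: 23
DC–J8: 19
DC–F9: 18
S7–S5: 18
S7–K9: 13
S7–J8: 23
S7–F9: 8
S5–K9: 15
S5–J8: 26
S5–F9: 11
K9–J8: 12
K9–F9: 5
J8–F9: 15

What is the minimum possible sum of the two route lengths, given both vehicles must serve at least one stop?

90 km — the smallest possible combined total.

Try each way of splitting the stops between the two vehicles (each non-empty) and, for each split, find the best tour for each vehicle:
  {S7} + {S5, K9, J8, F9}: 52 + 57 = 109
  {S5} + {S7, K9, J8, F9}: 20 + 70 = 90
  {S7, S5} + {K9, J8, F9}: 54 + 54 = 108
  {K9} + {S7, S5, J8, F9}: 46 + 70 = 116
  {S7, K9} + {S5, J8, F9}: 62 + 55 = 117
  {S5, K9} + {S7, J8, F9}: 48 + 68 = 116
  … (15 splits in total)
Best: vehicle 1 DC → S5 → DC = 20; vehicle 2 DC → S7 → F9 → K9 → J8 → DC = 70; combined 90.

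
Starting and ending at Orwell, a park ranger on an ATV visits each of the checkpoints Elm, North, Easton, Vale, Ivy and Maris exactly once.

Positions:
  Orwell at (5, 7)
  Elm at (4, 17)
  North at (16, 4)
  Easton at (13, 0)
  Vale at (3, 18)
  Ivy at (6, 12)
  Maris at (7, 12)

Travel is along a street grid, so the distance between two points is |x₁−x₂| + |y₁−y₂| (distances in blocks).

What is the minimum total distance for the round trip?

62 blocks — the shortest possible round trip.

There are 360 distinct closed tours to check (reversals are equivalent).
Orwell - Elm - North - Easton - Vale - Ivy - Maris - Orwell: 11+25+7+28+9+1+7 = 88
Orwell - Elm - North - Easton - Vale - Maris - Ivy - Orwell: 11+25+7+28+10+1+6 = 88
Orwell - Elm - North - Easton - Ivy - Vale - Maris - Orwell: 11+25+7+19+9+10+7 = 88
Orwell - Elm - North - Easton - Ivy - Maris - Vale - Orwell: 11+25+7+19+1+10+13 = 86
Orwell - Elm - North - Easton - Maris - Vale - Ivy - Orwell: 11+25+7+18+10+9+6 = 86
Orwell - Elm - North - Easton - Maris - Ivy - Vale - Orwell: 11+25+7+18+1+9+13 = 84
Orwell - Elm - North - Vale - Easton - Ivy - Maris - Orwell: 11+25+27+28+19+1+7 = 118
Orwell - Elm - North - Vale - Easton - Maris - Ivy - Orwell: 11+25+27+28+18+1+6 = 116
… (352 more)
Orwell - Elm - Vale - Ivy - Maris - North - Easton - Orwell: 11+2+9+1+17+7+15 = 62  ← best
The minimum is 62.
One optimal route: Orwell → Elm → Vale → Ivy → Maris → North → Easton → Orwell (or its reverse).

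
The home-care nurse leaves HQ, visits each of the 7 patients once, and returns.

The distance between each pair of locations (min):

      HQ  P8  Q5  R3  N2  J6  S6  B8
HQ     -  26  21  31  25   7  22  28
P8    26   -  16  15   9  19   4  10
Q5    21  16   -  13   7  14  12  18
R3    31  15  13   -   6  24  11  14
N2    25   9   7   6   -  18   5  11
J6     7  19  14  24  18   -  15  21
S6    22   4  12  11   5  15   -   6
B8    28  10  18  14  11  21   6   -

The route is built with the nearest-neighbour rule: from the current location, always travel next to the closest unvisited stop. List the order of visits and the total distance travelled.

From HQ: distances to unvisited — J6=7, Q5=21, S6=22, N2=25, P8=26, B8=28, R3=31. Nearest is J6 (7).
From J6: distances to unvisited — Q5=14, S6=15, N2=18, P8=19, B8=21, R3=24. Nearest is Q5 (14).
From Q5: distances to unvisited — N2=7, S6=12, R3=13, P8=16, B8=18. Nearest is N2 (7).
From N2: distances to unvisited — S6=5, R3=6, P8=9, B8=11. Nearest is S6 (5).
From S6: distances to unvisited — P8=4, B8=6, R3=11. Nearest is P8 (4).
From P8: distances to unvisited — B8=10, R3=15. Nearest is B8 (10).
From B8: distances to unvisited — R3=14. Nearest is R3 (14).
Return R3→HQ: 31.
Total = 7 + 14 + 7 + 5 + 4 + 10 + 14 + 31 = 92.

92 min along HQ → J6 → Q5 → N2 → S6 → P8 → B8 → R3 → HQ.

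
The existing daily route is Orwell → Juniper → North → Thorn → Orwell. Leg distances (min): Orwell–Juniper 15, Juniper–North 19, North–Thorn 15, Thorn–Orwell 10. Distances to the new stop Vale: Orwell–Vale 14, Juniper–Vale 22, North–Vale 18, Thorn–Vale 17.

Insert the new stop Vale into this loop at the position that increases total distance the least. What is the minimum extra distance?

Adding 20 min by placing Vale on the North–Thorn leg.

Insertion cost between consecutive stops i–j is d(i,Vale) + d(Vale,j) − d(i,j):
  between Orwell and Juniper: 14 + 22 − 15 = 21
  between Juniper and North: 22 + 18 − 19 = 21
  between North and Thorn: 18 + 17 − 15 = 20
  between Thorn and Orwell: 17 + 14 − 10 = 21
Cheapest insertion is between North and Thorn, adding 20.
New total = 59 + 20 = 79.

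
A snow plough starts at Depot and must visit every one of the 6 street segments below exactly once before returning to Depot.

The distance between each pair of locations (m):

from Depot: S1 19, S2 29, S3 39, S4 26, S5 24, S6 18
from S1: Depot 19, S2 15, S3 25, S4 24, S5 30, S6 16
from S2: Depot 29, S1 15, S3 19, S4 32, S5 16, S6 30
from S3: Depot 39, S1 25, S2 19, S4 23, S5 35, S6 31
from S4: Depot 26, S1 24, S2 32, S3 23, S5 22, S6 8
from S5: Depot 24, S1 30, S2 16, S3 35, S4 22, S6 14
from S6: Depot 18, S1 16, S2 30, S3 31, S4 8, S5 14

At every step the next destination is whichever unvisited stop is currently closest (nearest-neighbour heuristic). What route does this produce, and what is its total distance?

At Depot the remaining stops are S6 18, S1 19, S5 24, S4 26, S2 29, S3 39; go to S6.
At S6 the remaining stops are S4 8, S5 14, S1 16, S2 30, S3 31; go to S4.
At S4 the remaining stops are S5 22, S3 23, S1 24, S2 32; go to S5.
At S5 the remaining stops are S2 16, S1 30, S3 35; go to S2.
At S2 the remaining stops are S1 15, S3 19; go to S1.
At S1 the remaining stops are S3 25; go to S3.
Return S3→Depot: 39.
Total = 18 + 8 + 22 + 16 + 15 + 25 + 39 = 143.

Nearest-neighbour total = 143 m; route Depot → S6 → S4 → S5 → S2 → S1 → S3 → Depot.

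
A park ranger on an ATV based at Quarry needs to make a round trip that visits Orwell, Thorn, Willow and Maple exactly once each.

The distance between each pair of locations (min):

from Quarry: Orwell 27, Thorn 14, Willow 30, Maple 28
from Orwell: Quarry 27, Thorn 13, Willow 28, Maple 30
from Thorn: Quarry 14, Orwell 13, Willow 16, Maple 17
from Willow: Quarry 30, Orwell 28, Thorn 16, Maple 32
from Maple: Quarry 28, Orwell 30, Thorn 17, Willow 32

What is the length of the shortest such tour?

Shortest round trip = 115 min.

There are 12 distinct closed tours to check (reversals are equivalent).
Quarry-Orwell-Thorn-Willow-Maple-Quarry: 27+13+16+32+28 = 116
Quarry-Orwell-Thorn-Maple-Willow-Quarry: 27+13+17+32+30 = 119
Quarry-Orwell-Willow-Thorn-Maple-Quarry: 27+28+16+17+28 = 116
Quarry-Orwell-Willow-Maple-Thorn-Quarry: 27+28+32+17+14 = 118
Quarry-Orwell-Maple-Thorn-Willow-Quarry: 27+30+17+16+30 = 120
Quarry-Orwell-Maple-Willow-Thorn-Quarry: 27+30+32+16+14 = 119
Quarry-Thorn-Orwell-Willow-Maple-Quarry: 14+13+28+32+28 = 115
Quarry-Thorn-Orwell-Maple-Willow-Quarry: 14+13+30+32+30 = 119
Quarry-Thorn-Willow-Orwell-Maple-Quarry: 14+16+28+30+28 = 116
Quarry-Thorn-Maple-Orwell-Willow-Quarry: 14+17+30+28+30 = 119
Quarry-Willow-Orwell-Thorn-Maple-Quarry: 30+28+13+17+28 = 116
Quarry-Willow-Thorn-Orwell-Maple-Quarry: 30+16+13+30+28 = 117
The minimum is 115.
One optimal route: Quarry → Thorn → Orwell → Willow → Maple → Quarry (or its reverse).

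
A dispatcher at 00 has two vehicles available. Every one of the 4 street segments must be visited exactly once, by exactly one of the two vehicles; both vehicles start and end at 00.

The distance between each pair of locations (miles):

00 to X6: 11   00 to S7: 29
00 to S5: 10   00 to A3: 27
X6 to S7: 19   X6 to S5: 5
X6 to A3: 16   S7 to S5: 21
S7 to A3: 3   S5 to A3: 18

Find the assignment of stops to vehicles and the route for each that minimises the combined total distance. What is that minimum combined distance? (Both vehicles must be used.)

Minimum combined distance: 79 miles.

There are 2^3 − 1 = 7 ways to divide the 4 stops into two non-empty groups. For each, the best each vehicle can do is its own shortest tour through its group:
  {X6} + {S7, S5, A3}: 22 + 60 = 82
  {S7} + {X6, S5, A3}: 58 + 55 = 113
  {X6, S7} + {S5, A3}: 59 + 55 = 114
  {S5} + {X6, S7, A3}: 20 + 59 = 79
  {X6, S5} + {S7, A3}: 26 + 59 = 85
  {S7, S5} + {X6, A3}: 60 + 54 = 114
  … (7 splits in total)
Best: vehicle 1 00 → S5 → 00 = 20; vehicle 2 00 → X6 → A3 → S7 → 00 = 59; combined 79.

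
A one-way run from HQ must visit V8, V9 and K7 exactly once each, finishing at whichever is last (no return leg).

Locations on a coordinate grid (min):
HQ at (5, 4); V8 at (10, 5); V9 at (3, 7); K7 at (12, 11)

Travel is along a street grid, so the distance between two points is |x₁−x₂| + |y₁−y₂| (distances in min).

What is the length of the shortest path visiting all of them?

22 min — the minimum one-way total.

There are 3! = 6 possible orderings.
HQ→V8→V9→K7: 6+9+13 = 28
HQ→V8→K7→V9: 6+8+13 = 27
HQ→V9→V8→K7: 5+9+8 = 22
HQ→V9→K7→V8: 5+13+8 = 26
HQ→K7→V8→V9: 14+8+9 = 31
HQ→K7→V9→V8: 14+13+9 = 36
The minimum is 22.
One shortest path: HQ → V9 → V8 → K7.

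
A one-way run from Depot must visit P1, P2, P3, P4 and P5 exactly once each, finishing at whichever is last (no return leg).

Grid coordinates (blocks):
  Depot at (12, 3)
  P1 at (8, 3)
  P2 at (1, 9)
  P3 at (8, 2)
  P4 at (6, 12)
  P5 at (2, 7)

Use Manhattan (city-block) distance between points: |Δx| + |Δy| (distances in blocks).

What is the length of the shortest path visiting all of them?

There are 5! = 120 possible orderings.
Depot → P1 → P2 → P3 → P4 → P5: 4+13+14+12+9 = 52
Depot → P1 → P2 → P3 → P5 → P4: 4+13+14+11+9 = 51
Depot → P1 → P2 → P4 → P3 → P5: 4+13+8+12+11 = 48
Depot → P1 → P2 → P4 → P5 → P3: 4+13+8+9+11 = 45
Depot → P1 → P2 → P5 → P3 → P4: 4+13+3+11+12 = 43
Depot → P1 → P2 → P5 → P4 → P3: 4+13+3+9+12 = 41
Depot → P1 → P3 → P2 → P4 → P5: 4+1+14+8+9 = 36
Depot → P1 → P3 → P2 → P5 → P4: 4+1+14+3+9 = 31
Depot → P1 → P3 → P4 → P2 → P5: 4+1+12+8+3 = 28
Depot → P1 → P3 → P4 → P5 → P2: 4+1+12+9+3 = 29
Depot → P1 → P3 → P5 → P2 → P4: 4+1+11+3+8 = 27
Depot → P1 → P3 → P5 → P4 → P2: 4+1+11+9+8 = 33
Depot → P1 → P4 → P2 → P3 → P5: 4+11+8+14+11 = 48
Depot → P1 → P4 → P2 → P5 → P3: 4+11+8+3+11 = 37
… (106 more)
The minimum is 27.
One shortest path: Depot → P1 → P3 → P5 → P2 → P4.

Shortest open route: 27 blocks.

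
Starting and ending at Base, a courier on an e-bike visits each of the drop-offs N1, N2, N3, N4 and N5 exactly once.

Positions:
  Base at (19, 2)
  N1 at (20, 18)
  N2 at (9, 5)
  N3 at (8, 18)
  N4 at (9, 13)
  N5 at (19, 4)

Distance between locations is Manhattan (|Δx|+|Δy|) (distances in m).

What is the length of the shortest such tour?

Minimum total distance: 56 m.

With 5 stops there are 5!/2 = 60 distinct round trips (a route and its reverse cost the same).
Base-N1-N2-N3-N4-N5-Base: 17+24+14+6+19+2 = 82
Base-N1-N2-N3-N5-N4-Base: 17+24+14+25+19+21 = 120
Base-N1-N2-N4-N3-N5-Base: 17+24+8+6+25+2 = 82
Base-N1-N2-N4-N5-N3-Base: 17+24+8+19+25+27 = 120
Base-N1-N2-N5-N3-N4-Base: 17+24+11+25+6+21 = 104
Base-N1-N2-N5-N4-N3-Base: 17+24+11+19+6+27 = 104
Base-N1-N3-N2-N4-N5-Base: 17+12+14+8+19+2 = 72
Base-N1-N3-N2-N5-N4-Base: 17+12+14+11+19+21 = 94
Base-N1-N3-N4-N2-N5-Base: 17+12+6+8+11+2 = 56
Base-N1-N3-N4-N5-N2-Base: 17+12+6+19+11+13 = 78
Base-N1-N3-N5-N2-N4-Base: 17+12+25+11+8+21 = 94
Base-N1-N3-N5-N4-N2-Base: 17+12+25+19+8+13 = 94
Base-N1-N4-N2-N3-N5-Base: 17+16+8+14+25+2 = 82
Base-N1-N4-N2-N5-N3-Base: 17+16+8+11+25+27 = 104
… (46 more)
The minimum is 56.
One optimal route: Base → N1 → N3 → N4 → N2 → N5 → Base (or its reverse).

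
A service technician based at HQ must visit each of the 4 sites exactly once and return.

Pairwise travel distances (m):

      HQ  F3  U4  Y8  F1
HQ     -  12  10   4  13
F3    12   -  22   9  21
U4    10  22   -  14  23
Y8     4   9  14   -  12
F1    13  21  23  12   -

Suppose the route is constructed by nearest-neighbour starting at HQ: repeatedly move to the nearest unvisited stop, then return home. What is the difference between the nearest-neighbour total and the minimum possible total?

From HQ: Y8=4, U4=10, F3=12, F1=13 → choose Y8 (4).
From Y8: F3=9, F1=12, U4=14 → choose F3 (9).
From F3: F1=21, U4=22 → choose F1 (21).
From F1: U4=23 → choose U4 (23).
NN route HQ → Y8 → F3 → F1 → U4 → HQ costs 67.
Optimal: HQ → F3 → Y8 → F1 → U4 → HQ costs 66 (by enumerating all 12 distinct tours).
Excess = 67 − 66 = 1.

The nearest-neighbour route is 1 m longer than optimal.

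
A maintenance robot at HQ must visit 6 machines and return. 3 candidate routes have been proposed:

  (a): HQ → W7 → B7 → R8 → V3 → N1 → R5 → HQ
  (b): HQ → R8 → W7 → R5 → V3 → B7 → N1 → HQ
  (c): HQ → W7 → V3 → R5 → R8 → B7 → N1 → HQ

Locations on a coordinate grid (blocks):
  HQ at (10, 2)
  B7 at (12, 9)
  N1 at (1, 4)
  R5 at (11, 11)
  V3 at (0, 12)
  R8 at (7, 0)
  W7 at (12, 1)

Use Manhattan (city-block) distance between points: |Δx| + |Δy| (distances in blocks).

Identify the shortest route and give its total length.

(a): 3 + 8 + 14 + 19 + 9 + 17 + 10 = 80
(b): 5 + 6 + 11 + 12 + 15 + 16 + 11 = 76
(c): 3 + 23 + 12 + 15 + 14 + 16 + 11 = 94

76 blocks — (b) is the shortest.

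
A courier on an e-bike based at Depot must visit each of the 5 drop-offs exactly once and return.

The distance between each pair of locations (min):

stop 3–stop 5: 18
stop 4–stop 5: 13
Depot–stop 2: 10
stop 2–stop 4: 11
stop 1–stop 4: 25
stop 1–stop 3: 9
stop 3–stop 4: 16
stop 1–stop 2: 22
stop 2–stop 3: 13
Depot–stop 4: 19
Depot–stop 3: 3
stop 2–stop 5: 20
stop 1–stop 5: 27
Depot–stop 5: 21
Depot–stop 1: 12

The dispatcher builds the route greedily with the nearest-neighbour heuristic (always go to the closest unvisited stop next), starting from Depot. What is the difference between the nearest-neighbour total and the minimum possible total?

Depot: stop 3=3, stop 2=10, stop 1=12, stop 4=19, stop 5=21 ⇒ stop 3
stop 3: stop 1=9, stop 2=13, stop 4=16, stop 5=18 ⇒ stop 1
stop 1: stop 2=22, stop 4=25, stop 5=27 ⇒ stop 2
stop 2: stop 4=11, stop 5=20 ⇒ stop 4
stop 4: stop 5=13 ⇒ stop 5
NN route Depot → stop 3 → stop 1 → stop 2 → stop 4 → stop 5 → Depot costs 79.
Optimal: Depot → stop 1 → stop 3 → stop 5 → stop 4 → stop 2 → Depot costs 73 (by enumerating all 60 distinct tours).
Excess = 79 − 73 = 6.

Excess over optimum: 6 min.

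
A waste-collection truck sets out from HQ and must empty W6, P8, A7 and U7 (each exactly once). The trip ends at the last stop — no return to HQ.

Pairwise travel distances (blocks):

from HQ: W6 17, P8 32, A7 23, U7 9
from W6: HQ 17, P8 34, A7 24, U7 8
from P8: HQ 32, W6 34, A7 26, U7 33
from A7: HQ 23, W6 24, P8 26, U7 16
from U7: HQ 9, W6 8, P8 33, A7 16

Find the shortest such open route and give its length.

There are 4! = 24 possible orderings.
HQ → W6 → P8 → A7 → U7: 17+34+26+16 = 93
HQ → W6 → P8 → U7 → A7: 17+34+33+16 = 100
HQ → W6 → A7 → P8 → U7: 17+24+26+33 = 100
HQ → W6 → A7 → U7 → P8: 17+24+16+33 = 90
HQ → W6 → U7 → P8 → A7: 17+8+33+26 = 84
HQ → W6 → U7 → A7 → P8: 17+8+16+26 = 67
HQ → P8 → W6 → A7 → U7: 32+34+24+16 = 106
HQ → P8 → W6 → U7 → A7: 32+34+8+16 = 90
HQ → P8 → A7 → W6 → U7: 32+26+24+8 = 90
HQ → P8 → A7 → U7 → W6: 32+26+16+8 = 82
HQ → P8 → U7 → W6 → A7: 32+33+8+24 = 97
HQ → P8 → U7 → A7 → W6: 32+33+16+24 = 105
HQ → A7 → W6 → P8 → U7: 23+24+34+33 = 114
HQ → A7 → W6 → U7 → P8: 23+24+8+33 = 88
… (10 more)
The minimum is 67.
One shortest path: HQ → W6 → U7 → A7 → P8.

Shortest open route: 67 blocks.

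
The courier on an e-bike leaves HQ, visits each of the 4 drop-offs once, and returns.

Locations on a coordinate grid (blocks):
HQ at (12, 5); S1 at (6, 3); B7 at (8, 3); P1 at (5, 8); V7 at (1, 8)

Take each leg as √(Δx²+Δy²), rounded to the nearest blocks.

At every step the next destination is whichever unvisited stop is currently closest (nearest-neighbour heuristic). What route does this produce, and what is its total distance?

At HQ the remaining stops are B7 4, S1 6, P1 8, V7 11; go to B7.
At B7 the remaining stops are S1 2, P1 6, V7 9; go to S1.
At S1 the remaining stops are P1 5, V7 7; go to P1.
At P1 the remaining stops are V7 4; go to V7.
Return V7→HQ: 11.
Total = 4 + 2 + 5 + 4 + 11 = 26.

26 blocks along HQ → B7 → S1 → P1 → V7 → HQ.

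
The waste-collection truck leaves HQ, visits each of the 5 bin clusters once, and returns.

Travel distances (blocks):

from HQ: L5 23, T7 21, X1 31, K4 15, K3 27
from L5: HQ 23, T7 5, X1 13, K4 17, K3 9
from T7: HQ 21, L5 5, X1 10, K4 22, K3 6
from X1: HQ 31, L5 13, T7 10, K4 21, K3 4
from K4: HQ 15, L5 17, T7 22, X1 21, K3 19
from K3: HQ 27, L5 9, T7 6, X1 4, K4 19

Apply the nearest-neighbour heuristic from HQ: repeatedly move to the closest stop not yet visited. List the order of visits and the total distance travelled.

78 blocks along HQ → K4 → L5 → T7 → K3 → X1 → HQ.

From HQ: distances to unvisited — K4=15, T7=21, L5=23, K3=27, X1=31. Nearest is K4 (15).
From K4: distances to unvisited — L5=17, K3=19, X1=21, T7=22. Nearest is L5 (17).
From L5: distances to unvisited — T7=5, K3=9, X1=13. Nearest is T7 (5).
From T7: distances to unvisited — K3=6, X1=10. Nearest is K3 (6).
From K3: distances to unvisited — X1=4. Nearest is X1 (4).
Return X1→HQ: 31.
Total = 15 + 17 + 5 + 6 + 4 + 31 = 78.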